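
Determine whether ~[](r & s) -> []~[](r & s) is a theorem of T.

No, not valid

Tableau for the negation ~(~[](r & s) -> []~[](r & s)):
1. ~(~[](r & s) -> []~[](r & s)), w0
2. ~[](r & s), w0
3. ~[]~[](r & s), w0
4. ~(r & s), w1
5. ~s, w1
6. [](r & s), w2
7. r & s, w2
8. r, w2
9. s, w2
Accessibility: w0Rw0, w0Rw1, w0Rw2, w1Rw1, w2Rw2
The negation has an open branch (countermodel exists).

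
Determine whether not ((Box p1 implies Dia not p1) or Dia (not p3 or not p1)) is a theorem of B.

No, not valid

Tableau for the negation (Box p1 implies Dia not p1) or Dia (not p3 or not p1):
1. (Box p1 implies Dia not p1) or Dia (not p3 or not p1), 0
2. Dia (not p3 or not p1), 0   [or-rule on 1 (branches; this branch)]
3. not p3 or not p1, 1   [Dia-rule on 2: fresh world 1, 0R1]
4. not p1, 1   [or-rule on 3 (branches; this branch)]
Accessibility: 0R0, 0R1, 1R0, 1R1
The negation has an open branch (countermodel exists).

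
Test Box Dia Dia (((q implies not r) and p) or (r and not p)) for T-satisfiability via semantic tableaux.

Satisfiable (open branch found)

1. Box Dia Dia (((q implies not r) and p) or (r and not p)), w0
2. Dia Dia (((q implies not r) and p) or (r and not p)), w0
3. Dia (((q implies not r) and p) or (r and not p)), w1
4. Dia Dia (((q implies not r) and p) or (r and not p)), w1
5. ((q implies not r) and p) or (r and not p), w2
6. r and not p, w2
7. r, w2
8. not p, w2
9. Dia (((q implies not r) and p) or (r and not p)), w3
10. ((q implies not r) and p) or (r and not p), w4
11. r and not p, w4
12. r, w4
13. not p, w4
Accessibility: w0Rw0, w0Rw1, w1Rw1, w1Rw2, w1Rw3, w2Rw2, w3Rw3, w3Rw4, w4Rw4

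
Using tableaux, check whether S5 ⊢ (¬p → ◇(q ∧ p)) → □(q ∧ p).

Invalid (countermodel exists)

Tableau for the negation ¬((¬p → ◇(q ∧ p)) → □(q ∧ p)):
1. ¬((¬p → ◇(q ∧ p)) → □(q ∧ p)), u
2. ¬p → ◇(q ∧ p), u
3. ¬□(q ∧ p), u
4. ◇(q ∧ p), u
5. ¬(q ∧ p), v
6. ¬p, v
7. q ∧ p, w
8. q, w
9. p, w
Accessibility: uRu, uRv, uRw, vRu, vRv, vRw, wRu, wRv, wRw
The negation has an open branch (countermodel exists).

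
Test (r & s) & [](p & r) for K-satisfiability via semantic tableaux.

Satisfiable

1. (r & s) & [](p & r), w0
2. r & s, w0
3. [](p & r), w0
4. r, w0
5. s, w0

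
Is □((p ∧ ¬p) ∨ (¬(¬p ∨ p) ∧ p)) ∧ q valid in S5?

Invalid (countermodel exists)

Tableau for the negation ¬(□((p ∧ ¬p) ∨ (¬(¬p ∨ p) ∧ p)) ∧ q):
1. ¬(□((p ∧ ¬p) ∨ (¬(¬p ∨ p) ∧ p)) ∧ q), w0
2. ¬q, w0   [¬∧-rule on 1 (branches; this branch)]
Accessibility: w0Rw0
The negation has an open branch (countermodel exists).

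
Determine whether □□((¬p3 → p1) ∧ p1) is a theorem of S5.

Tableau for the negation ¬□□((¬p3 → p1) ∧ p1):
1. ¬□□((¬p3 → p1) ∧ p1), 0
2. ¬□((¬p3 → p1) ∧ p1), 1
3. ¬((¬p3 → p1) ∧ p1), 2
4. ¬p1, 2
Accessibility: 0R0, 0R1, 0R2, 1R0, 1R1, 1R2, 2R0, 2R1, 2R2
The negation has an open branch (countermodel exists).

Not valid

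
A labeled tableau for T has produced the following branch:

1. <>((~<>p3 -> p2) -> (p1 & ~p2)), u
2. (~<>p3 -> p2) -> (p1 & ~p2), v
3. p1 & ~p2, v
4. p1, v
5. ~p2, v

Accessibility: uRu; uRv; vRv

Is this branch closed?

There is no literal clash: for every atom and world, at most one sign appears.

No, open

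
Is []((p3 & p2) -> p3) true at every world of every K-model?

Tableau for the negation ~[]((p3 & p2) -> p3):
1. ~[]((p3 & p2) -> p3), u
2. ~((p3 & p2) -> p3), v
3. p3 & p2, v
4. ~p3, v
5. p3, v
6. p2, v
Accessibility: uRv
Branch closes: p3 and ~p3 both at v.
Every branch of the negation's tableau closes; the branch above is one of them.

Yes, valid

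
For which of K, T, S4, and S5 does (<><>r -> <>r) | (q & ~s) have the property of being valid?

S4, S5

S4-tableau for the negation ~((<><>r -> <>r) | (q & ~s)):
1. ~((<><>r -> <>r) | (q & ~s)), 0
2. ~(<><>r -> <>r), 0
3. ~(q & ~s), 0
4. <><>r, 0
5. ~<>r, 0
6. ~r, 0
7. s, 0
8. <>r, 1
9. ~r, 1
10. r, 2
11. ~r, 2
Accessibility: 0R0, 0R1, 0R2, 1R1, 1R2, 2R2
Branch closes: r and ~r both at 2.
Every branch closes (one shown): valid in S4, hence also in S5 (every theorem of S4 is a theorem of S5).
T-tableau for the negation ~((<><>r -> <>r) | (q & ~s)):
1. ~((<><>r -> <>r) | (q & ~s)), 0
2. ~(<><>r -> <>r), 0
3. ~(q & ~s), 0
4. <><>r, 0
5. ~<>r, 0
6. ~r, 0
7. s, 0
8. <>r, 1
9. ~r, 1
10. r, 2
Accessibility: 0R0, 0R1, 1R1, 1R2, 2R2
Complete open branch: countermodel on a T-frame, so not valid in T, nor in K (the same frame is also a K-frame).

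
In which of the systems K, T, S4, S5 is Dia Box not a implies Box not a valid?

S5

S5-tableau for the negation not (Dia Box not a implies Box not a):
1. not (Dia Box not a implies Box not a), w0
2. Dia Box not a, w0
3. not Box not a, w0
4. Box not a, w1
5. not a, w0
6. not a, w1
7. a, w2
8. not a, w2
Accessibility: w0Rw0, w0Rw1, w0Rw2, w1Rw0, w1Rw1, w1Rw2, w2Rw0, w2Rw1, w2Rw2
Branch closes: a and not a both at w2.
Every branch closes (one shown): valid in S5.
S4-tableau for the negation not (Dia Box not a implies Box not a):
1. not (Dia Box not a implies Box not a), w0
2. Dia Box not a, w0
3. not Box not a, w0
4. Box not a, w1
5. not a, w1
6. a, w2
Accessibility: w0Rw0, w0Rw1, w0Rw2, w1Rw1, w2Rw2
Complete open branch: countermodel on an S4-frame, so not valid in S4, nor in K, T (the same frame is also a K-frame and a T-frame).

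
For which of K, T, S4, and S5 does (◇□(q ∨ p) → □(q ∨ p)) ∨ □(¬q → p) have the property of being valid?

S5

S5-tableau for the negation ¬((◇□(q ∨ p) → □(q ∨ p)) ∨ □(¬q → p)):
1. ¬((◇□(q ∨ p) → □(q ∨ p)) ∨ □(¬q → p)), u
2. ¬(◇□(q ∨ p) → □(q ∨ p)), u
3. ¬□(¬q → p), u
4. ◇□(q ∨ p), u
5. ¬□(q ∨ p), u
6. ¬(¬q → p), v
7. ¬q, v
8. ¬p, v
9. □(q ∨ p), w
10. q ∨ p, u
11. q ∨ p, v
12. q ∨ p, w
13. p, u
14. p, v
Accessibility: uRu, uRv, uRw, vRu, vRv, vRw, wRu, wRv, wRw
Branch closes: p and ¬p both at v.
Every branch closes (one shown): valid in S5.
S4-tableau for the negation ¬((◇□(q ∨ p) → □(q ∨ p)) ∨ □(¬q → p)):
1. ¬((◇□(q ∨ p) → □(q ∨ p)) ∨ □(¬q → p)), u
2. ¬(◇□(q ∨ p) → □(q ∨ p)), u
3. ¬□(¬q → p), u
4. ◇□(q ∨ p), u
5. ¬□(q ∨ p), u
6. ¬(¬q → p), v
7. ¬q, v
8. ¬p, v
9. □(q ∨ p), w
10. q ∨ p, w
11. p, w
12. ¬(q ∨ p), x
13. ¬q, x
14. ¬p, x
Accessibility: uRu, uRv, uRw, uRx, vRv, wRw, xRx
Complete open branch: countermodel on an S4-frame, so not valid in S4, nor in K, T (the same frame is also a K-frame and a T-frame).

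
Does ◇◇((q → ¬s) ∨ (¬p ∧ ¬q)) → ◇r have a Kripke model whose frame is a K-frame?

Yes, satisfiable

1. ◇◇((q → ¬s) ∨ (¬p ∧ ¬q)) → ◇r, w0
2. ◇r, w0
3. r, w1
Accessibility: w0Rw1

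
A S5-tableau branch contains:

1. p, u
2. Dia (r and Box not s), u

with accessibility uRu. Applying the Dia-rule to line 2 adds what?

a fresh world v with uRv, and r and Box not s at v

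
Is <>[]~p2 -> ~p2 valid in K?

No, not valid

Tableau for the negation ~(<>[]~p2 -> ~p2):
1. ~(<>[]~p2 -> ~p2), u
2. <>[]~p2, u   [~->-rule on 1]
3. p2, u   [~->-rule on 1]
4. []~p2, v   [<>-rule on 2: fresh world v, uRv]
Accessibility: uRv
The negation has an open branch (countermodel exists).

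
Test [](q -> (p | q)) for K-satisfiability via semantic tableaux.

Yes, satisfiable

1. [](q -> (p | q)), 0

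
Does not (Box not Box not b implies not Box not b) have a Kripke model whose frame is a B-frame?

1. not (Box not Box not b implies not Box not b), w0
2. Box not Box not b, w0
3. Box not b, w0
4. not Box not b, w0
5. not b, w0
6. b, w1
7. not Box not b, w1
8. not b, w1
Accessibility: w0Rw0, w0Rw1, w1Rw0, w1Rw1
Branch closes: b and not b both at w1.
Every branch closes; the branch above is one of them.

Unsatisfiable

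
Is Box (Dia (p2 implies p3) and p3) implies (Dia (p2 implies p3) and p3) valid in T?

Yes, valid

Tableau for the negation not (Box (Dia (p2 implies p3) and p3) implies (Dia (p2 implies p3) and p3)):
1. not (Box (Dia (p2 implies p3) and p3) implies (Dia (p2 implies p3) and p3)), w0
2. Box (Dia (p2 implies p3) and p3), w0
3. not (Dia (p2 implies p3) and p3), w0
4. Dia (p2 implies p3) and p3, w0
5. Dia (p2 implies p3), w0
6. p3, w0
7. not Dia (p2 implies p3), w0
8. not (p2 implies p3), w0
9. p2, w0
10. not p3, w0
Accessibility: w0Rw0
Branch closes: p3 and not p3 both at w0.
All branches of the negation close; one closing branch shown above.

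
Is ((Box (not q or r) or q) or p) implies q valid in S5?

No, not valid

Tableau for the negation not (((Box (not q or r) or q) or p) implies q):
1. not (((Box (not q or r) or q) or p) implies q), 0
2. (Box (not q or r) or q) or p, 0
3. not q, 0
4. p, 0
Accessibility: 0R0
The negation has an open branch (countermodel exists).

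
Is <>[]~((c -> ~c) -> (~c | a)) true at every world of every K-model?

Tableau for the negation ~<>[]~((c -> ~c) -> (~c | a)):
1. ~<>[]~((c -> ~c) -> (~c | a)), u
The negation has an open branch (countermodel exists).

Not valid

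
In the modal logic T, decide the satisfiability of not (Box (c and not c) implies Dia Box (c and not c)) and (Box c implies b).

1. not (Box (c and not c) implies Dia Box (c and not c)) and (Box c implies b), 0
2. not (Box (c and not c) implies Dia Box (c and not c)), 0
3. Box c implies b, 0
4. Box (c and not c), 0
5. not Dia Box (c and not c), 0
6. c and not c, 0
7. c, 0
8. not c, 0
Accessibility: 0R0
Branch closes: c and not c both at 0.
Every branch closes; the branch above is one of them.

No, unsatisfiable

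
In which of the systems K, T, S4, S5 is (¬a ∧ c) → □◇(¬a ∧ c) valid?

S5

S5-tableau for the negation ¬((¬a ∧ c) → □◇(¬a ∧ c)):
1. ¬((¬a ∧ c) → □◇(¬a ∧ c)), w0
2. ¬a ∧ c, w0   [¬→-rule on 1]
3. ¬□◇(¬a ∧ c), w0   [¬→-rule on 1]
4. ¬a, w0   [∧-rule on 2]
5. c, w0   [∧-rule on 2]
6. ¬◇(¬a ∧ c), w1   [¬□-rule on 3: fresh world w1, w0Rw1]
7. ¬(¬a ∧ c), w0   [¬◇-rule on 6 via w1Rw0]
8. ¬(¬a ∧ c), w1   [¬◇-rule on 6 via w1Rw1]
9. ¬c, w0   [¬∧-rule on 7 (branches; this branch)]
Accessibility: w0Rw0, w0Rw1, w1Rw0, w1Rw1
Branch closes: c and ¬c both at w0.
Every branch closes (one shown): valid in S5.
S4-tableau for the negation ¬((¬a ∧ c) → □◇(¬a ∧ c)):
1. ¬((¬a ∧ c) → □◇(¬a ∧ c)), w0
2. ¬a ∧ c, w0   [¬→-rule on 1]
3. ¬□◇(¬a ∧ c), w0   [¬→-rule on 1]
4. ¬a, w0   [∧-rule on 2]
5. c, w0   [∧-rule on 2]
6. ¬◇(¬a ∧ c), w1   [¬□-rule on 3: fresh world w1, w0Rw1]
7. ¬(¬a ∧ c), w1   [¬◇-rule on 6 via w1Rw1]
8. ¬c, w1   [¬∧-rule on 7 (branches; this branch)]
Accessibility: w0Rw0, w0Rw1, w1Rw1
Complete open branch: countermodel on an S4-frame, so not valid in S4, nor in K, T (the same frame is also a K-frame and a T-frame).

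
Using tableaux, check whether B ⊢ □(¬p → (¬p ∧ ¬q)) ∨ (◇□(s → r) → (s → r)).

Valid

Tableau for the negation ¬(□(¬p → (¬p ∧ ¬q)) ∨ (◇□(s → r) → (s → r))):
1. ¬(□(¬p → (¬p ∧ ¬q)) ∨ (◇□(s → r) → (s → r))), 0
2. ¬□(¬p → (¬p ∧ ¬q)), 0   [¬∨-rule on 1]
3. ¬(◇□(s → r) → (s → r)), 0   [¬∨-rule on 1]
4. ◇□(s → r), 0   [¬→-rule on 3]
5. ¬(s → r), 0   [¬→-rule on 3]
6. s, 0   [¬→-rule on 5]
7. ¬r, 0   [¬→-rule on 5]
8. ¬(¬p → (¬p ∧ ¬q)), 1   [¬□-rule on 2: fresh world 1, 0R1]
9. ¬p, 1   [¬→-rule on 8]
10. ¬(¬p ∧ ¬q), 1   [¬→-rule on 8]
11. q, 1   [¬∧-rule on 10 (branches; this branch)]
12. □(s → r), 2   [◇-rule on 4: fresh world 2, 0R2]
13. s → r, 0   [□-rule on 12 via 2R0]
14. s → r, 2   [□-rule on 12 via 2R2]
15. r, 0   [→-rule on 13 (branches; this branch)]
Accessibility: 0R0, 0R1, 0R2, 1R0, 1R1, 2R0, 2R2
Branch closes: r and ¬r both at 0.
Every branch of the negation's tableau closes; the branch above is one of them.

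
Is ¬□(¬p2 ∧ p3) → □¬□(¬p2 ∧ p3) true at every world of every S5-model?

Valid

Tableau for the negation ¬(¬□(¬p2 ∧ p3) → □¬□(¬p2 ∧ p3)):
1. ¬(¬□(¬p2 ∧ p3) → □¬□(¬p2 ∧ p3)), w0
2. ¬□(¬p2 ∧ p3), w0
3. ¬□¬□(¬p2 ∧ p3), w0
4. ¬(¬p2 ∧ p3), w1
5. ¬p3, w1
6. □(¬p2 ∧ p3), w2
7. ¬p2 ∧ p3, w0
8. ¬p2, w0
9. p3, w0
10. ¬p2 ∧ p3, w1
11. ¬p2, w1
12. p3, w1
Accessibility: w0Rw0, w0Rw1, w0Rw2, w1Rw0, w1Rw1, w1Rw2, w2Rw0, w2Rw1, w2Rw2
Branch closes: p3 and ¬p3 both at w1.
All branches of the negation close; one closing branch shown above.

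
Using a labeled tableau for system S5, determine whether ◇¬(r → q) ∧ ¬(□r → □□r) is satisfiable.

Unsatisfiable (every branch closes)

1. ◇¬(r → q) ∧ ¬(□r → □□r), u
2. ◇¬(r → q), u
3. ¬(□r → □□r), u
4. □r, u
5. ¬□□r, u
6. r, u
7. ¬(r → q), v
8. r, v
9. ¬q, v
10. ¬□r, w
11. r, w
12. ¬r, x
13. r, x
Accessibility: uRu, uRv, uRw, uRx, vRu, vRv, vRw, vRx, wRu, wRv, wRw, wRx, xRu, xRv, xRw, xRx
Branch closes: r and ¬r both at x.
Every branch closes; the branch above is one of them.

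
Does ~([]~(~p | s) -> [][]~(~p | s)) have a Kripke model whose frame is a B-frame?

1. ~([]~(~p | s) -> [][]~(~p | s)), 0
2. []~(~p | s), 0   [~->-rule on 1]
3. ~[][]~(~p | s), 0   [~->-rule on 1]
4. ~(~p | s), 0   [[]-rule on 2 via 0R0]
5. p, 0   [~|-rule on 4]
6. ~s, 0   [~|-rule on 4]
7. ~[]~(~p | s), 1   [~[]-rule on 3: fresh world 1, 0R1]
8. ~(~p | s), 1   [[]-rule on 2 via 0R1]
9. p, 1   [~|-rule on 8]
10. ~s, 1   [~|-rule on 8]
11. ~p | s, 2   [~[]-rule on 7: fresh world 2, 1R2]
12. s, 2   [|-rule on 11 (branches; this branch)]
Accessibility: 0R0, 0R1, 1R0, 1R1, 1R2, 2R1, 2R2

Yes, satisfiable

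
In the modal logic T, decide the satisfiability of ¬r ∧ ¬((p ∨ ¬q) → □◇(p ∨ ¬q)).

Satisfiable (open branch found)

1. ¬r ∧ ¬((p ∨ ¬q) → □◇(p ∨ ¬q)), w0
2. ¬r, w0
3. ¬((p ∨ ¬q) → □◇(p ∨ ¬q)), w0
4. p ∨ ¬q, w0
5. ¬□◇(p ∨ ¬q), w0
6. ¬q, w0
7. ¬◇(p ∨ ¬q), w1
8. ¬(p ∨ ¬q), w1
9. ¬p, w1
10. q, w1
Accessibility: w0Rw0, w0Rw1, w1Rw1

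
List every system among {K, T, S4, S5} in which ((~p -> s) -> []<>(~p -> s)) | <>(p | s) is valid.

T-tableau for the negation ~(((~p -> s) -> []<>(~p -> s)) | <>(p | s)):
1. ~(((~p -> s) -> []<>(~p -> s)) | <>(p | s)), u
2. ~((~p -> s) -> []<>(~p -> s)), u
3. ~<>(p | s), u
4. ~p -> s, u
5. ~[]<>(~p -> s), u
6. ~(p | s), u
7. ~p, u
8. ~s, u
9. s, u
Accessibility: uRu
Branch closes: s and ~s both at u.
Every branch closes (one shown): valid in T, hence also in S4, S5 (every theorem of T is a theorem of S4 and S5).
K-tableau for the negation ~(((~p -> s) -> []<>(~p -> s)) | <>(p | s)):
1. ~(((~p -> s) -> []<>(~p -> s)) | <>(p | s)), u
2. ~((~p -> s) -> []<>(~p -> s)), u
3. ~<>(p | s), u
4. ~p -> s, u
5. ~[]<>(~p -> s), u
6. s, u
7. ~<>(~p -> s), v
8. ~(p | s), v
9. ~p, v
10. ~s, v
Accessibility: uRv
Complete open branch: countermodel on a K-frame, so not valid in K.

T, S4, S5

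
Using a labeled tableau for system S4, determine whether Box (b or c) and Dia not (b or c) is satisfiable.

1. Box (b or c) and Dia not (b or c), w0
2. Box (b or c), w0
3. Dia not (b or c), w0
4. b or c, w0
5. c, w0
6. not (b or c), w1
7. not b, w1
8. not c, w1
9. b or c, w1
10. c, w1
Accessibility: w0Rw0, w0Rw1, w1Rw1
Branch closes: c and not c both at w1.
Every branch closes; the branch above is one of them.

Unsatisfiable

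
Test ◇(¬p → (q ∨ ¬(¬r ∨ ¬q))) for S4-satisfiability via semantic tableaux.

Satisfiable (open branch found)

1. ◇(¬p → (q ∨ ¬(¬r ∨ ¬q))), w0
2. ¬p → (q ∨ ¬(¬r ∨ ¬q)), w1
3. q ∨ ¬(¬r ∨ ¬q), w1
4. ¬(¬r ∨ ¬q), w1
5. r, w1
6. q, w1
Accessibility: w0Rw0, w0Rw1, w1Rw1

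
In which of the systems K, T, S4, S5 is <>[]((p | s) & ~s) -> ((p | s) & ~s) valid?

S5-tableau for the negation ~(<>[]((p | s) & ~s) -> ((p | s) & ~s)):
1. ~(<>[]((p | s) & ~s) -> ((p | s) & ~s)), u
2. <>[]((p | s) & ~s), u
3. ~((p | s) & ~s), u
4. ~(p | s), u
5. ~p, u
6. ~s, u
7. []((p | s) & ~s), v
8. (p | s) & ~s, u
9. p | s, u
10. (p | s) & ~s, v
11. p | s, v
12. ~s, v
13. s, u
Accessibility: uRu, uRv, vRu, vRv
Branch closes: s and ~s both at u.
Every branch closes (one shown): valid in S5.
S4-tableau for the negation ~(<>[]((p | s) & ~s) -> ((p | s) & ~s)):
1. ~(<>[]((p | s) & ~s) -> ((p | s) & ~s)), u
2. <>[]((p | s) & ~s), u
3. ~((p | s) & ~s), u
4. s, u
5. []((p | s) & ~s), v
6. (p | s) & ~s, v
7. p | s, v
8. ~s, v
9. p, v
Accessibility: uRu, uRv, vRv
Complete open branch: countermodel on an S4-frame, so not valid in S4, nor in K, T (the same frame is also a K-frame and a T-frame).

S5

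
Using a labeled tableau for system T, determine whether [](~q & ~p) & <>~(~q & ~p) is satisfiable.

Unsatisfiable

1. [](~q & ~p) & <>~(~q & ~p), w0
2. [](~q & ~p), w0
3. <>~(~q & ~p), w0
4. ~q & ~p, w0
5. ~q, w0
6. ~p, w0
7. ~(~q & ~p), w1
8. ~q & ~p, w1
9. ~q, w1
10. ~p, w1
11. p, w1
Accessibility: w0Rw0, w0Rw1, w1Rw1
Branch closes: p and ~p both at w1.
(One branch shown.) All branches close.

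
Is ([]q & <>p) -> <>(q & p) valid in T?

Tableau for the negation ~(([]q & <>p) -> <>(q & p)):
1. ~(([]q & <>p) -> <>(q & p)), w0
2. []q & <>p, w0
3. ~<>(q & p), w0
4. []q, w0
5. <>p, w0
6. ~(q & p), w0
7. q, w0
8. ~p, w0
9. p, w1
10. ~(q & p), w1
11. q, w1
12. ~p, w1
Accessibility: w0Rw0, w0Rw1, w1Rw1
Branch closes: p and ~p both at w1.
All branches of the negation close; one closing branch shown above.

Valid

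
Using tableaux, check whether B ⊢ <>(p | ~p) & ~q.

Tableau for the negation ~(<>(p | ~p) & ~q):
1. ~(<>(p | ~p) & ~q), 0
2. q, 0   [~&-rule on 1 (branches; this branch)]
Accessibility: 0R0
The negation has an open branch (countermodel exists).

Not valid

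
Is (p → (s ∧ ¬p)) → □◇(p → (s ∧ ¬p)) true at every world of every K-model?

Not valid

Tableau for the negation ¬((p → (s ∧ ¬p)) → □◇(p → (s ∧ ¬p))):
1. ¬((p → (s ∧ ¬p)) → □◇(p → (s ∧ ¬p))), u
2. p → (s ∧ ¬p), u   [¬→-rule on 1]
3. ¬□◇(p → (s ∧ ¬p)), u   [¬→-rule on 1]
4. s ∧ ¬p, u   [→-rule on 2 (branches; this branch)]
5. s, u   [∧-rule on 4]
6. ¬p, u   [∧-rule on 4]
7. ¬◇(p → (s ∧ ¬p)), v   [¬□-rule on 3: fresh world v, uRv]
Accessibility: uRv
The negation has an open branch (countermodel exists).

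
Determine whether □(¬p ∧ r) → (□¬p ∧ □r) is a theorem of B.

Valid in B

Tableau for the negation ¬(□(¬p ∧ r) → (□¬p ∧ □r)):
1. ¬(□(¬p ∧ r) → (□¬p ∧ □r)), u
2. □(¬p ∧ r), u
3. ¬(□¬p ∧ □r), u
4. ¬p ∧ r, u
5. ¬p, u
6. r, u
7. ¬□r, u
8. ¬r, v
9. ¬p ∧ r, v
10. ¬p, v
11. r, v
Accessibility: uRu, uRv, vRu, vRv
Branch closes: r and ¬r both at v.
Every branch of the negation's tableau closes; the branch above is one of them.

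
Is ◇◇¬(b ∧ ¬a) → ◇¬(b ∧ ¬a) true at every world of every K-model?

Tableau for the negation ¬(◇◇¬(b ∧ ¬a) → ◇¬(b ∧ ¬a)):
1. ¬(◇◇¬(b ∧ ¬a) → ◇¬(b ∧ ¬a)), 0
2. ◇◇¬(b ∧ ¬a), 0
3. ¬◇¬(b ∧ ¬a), 0
4. ◇¬(b ∧ ¬a), 1
5. b ∧ ¬a, 1
6. b, 1
7. ¬a, 1
8. ¬(b ∧ ¬a), 2
9. a, 2
Accessibility: 0R1, 1R2
The negation has an open branch (countermodel exists).

Not valid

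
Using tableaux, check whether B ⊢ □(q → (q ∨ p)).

Valid

Tableau for the negation ¬□(q → (q ∨ p)):
1. ¬□(q → (q ∨ p)), w0
2. ¬(q → (q ∨ p)), w1   [¬□-rule on 1: fresh world w1, w0Rw1]
3. q, w1   [¬→-rule on 2]
4. ¬(q ∨ p), w1   [¬→-rule on 2]
5. ¬q, w1   [¬∨-rule on 4]
6. ¬p, w1   [¬∨-rule on 4]
Accessibility: w0Rw0, w0Rw1, w1Rw0, w1Rw1
Branch closes: q and ¬q both at w1.
Every branch of the negation's tableau closes; the branch above is one of them.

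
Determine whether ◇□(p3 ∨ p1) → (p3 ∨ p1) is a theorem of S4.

Invalid (countermodel exists)

Tableau for the negation ¬(◇□(p3 ∨ p1) → (p3 ∨ p1)):
1. ¬(◇□(p3 ∨ p1) → (p3 ∨ p1)), 0
2. ◇□(p3 ∨ p1), 0   [¬→-rule on 1]
3. ¬(p3 ∨ p1), 0   [¬→-rule on 1]
4. ¬p3, 0   [¬∨-rule on 3]
5. ¬p1, 0   [¬∨-rule on 3]
6. □(p3 ∨ p1), 1   [◇-rule on 2: fresh world 1, 0R1]
7. p3 ∨ p1, 1   [□-rule on 6 via 1R1]
8. p1, 1   [∨-rule on 7 (branches; this branch)]
Accessibility: 0R0, 0R1, 1R1
The negation has an open branch (countermodel exists).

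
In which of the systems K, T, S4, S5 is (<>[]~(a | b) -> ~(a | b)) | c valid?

S5

S4-tableau for the negation ~((<>[]~(a | b) -> ~(a | b)) | c):
1. ~((<>[]~(a | b) -> ~(a | b)) | c), w0
2. ~(<>[]~(a | b) -> ~(a | b)), w0
3. ~c, w0
4. <>[]~(a | b), w0
5. a | b, w0
6. b, w0
7. []~(a | b), w1
8. ~(a | b), w1
9. ~a, w1
10. ~b, w1
Accessibility: w0Rw0, w0Rw1, w1Rw1
Complete open branch: countermodel on an S4-frame, so not valid in S4, nor in K, T (the same frame is also a K-frame and a T-frame).
S5-tableau for the negation ~((<>[]~(a | b) -> ~(a | b)) | c):
1. ~((<>[]~(a | b) -> ~(a | b)) | c), w0
2. ~(<>[]~(a | b) -> ~(a | b)), w0
3. ~c, w0
4. <>[]~(a | b), w0
5. a | b, w0
6. b, w0
7. []~(a | b), w1
8. ~(a | b), w0
9. ~a, w0
10. ~b, w0
Accessibility: w0Rw0, w0Rw1, w1Rw0, w1Rw1
Branch closes: b and ~b both at w0.
Every branch closes (one shown): valid in S5.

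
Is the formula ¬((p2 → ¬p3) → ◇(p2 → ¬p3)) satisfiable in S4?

Unsatisfiable

1. ¬((p2 → ¬p3) → ◇(p2 → ¬p3)), 0
2. p2 → ¬p3, 0   [¬→-rule on 1]
3. ¬◇(p2 → ¬p3), 0   [¬→-rule on 1]
4. ¬(p2 → ¬p3), 0   [¬◇-rule on 3 via 0R0]
5. p2, 0   [¬→-rule on 4]
6. p3, 0   [¬→-rule on 4]
7. ¬p3, 0   [→-rule on 2 (branches; this branch)]
Accessibility: 0R0
Branch closes: p3 and ¬p3 both at 0.
(One branch shown.) All branches close.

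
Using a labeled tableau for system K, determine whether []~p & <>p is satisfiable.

Unsatisfiable

1. []~p & <>p, u
2. []~p, u
3. <>p, u
4. p, v
5. ~p, v
Accessibility: uRv
Branch closes: p and ~p both at v.
Every branch closes; the branch above is one of them.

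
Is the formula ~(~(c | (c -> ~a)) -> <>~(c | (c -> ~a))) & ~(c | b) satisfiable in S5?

1. ~(~(c | (c -> ~a)) -> <>~(c | (c -> ~a))) & ~(c | b), 0
2. ~(~(c | (c -> ~a)) -> <>~(c | (c -> ~a))), 0
3. ~(c | b), 0
4. ~(c | (c -> ~a)), 0
5. ~<>~(c | (c -> ~a)), 0
6. ~c, 0
7. ~b, 0
8. ~(c -> ~a), 0
9. c, 0
10. a, 0
Accessibility: 0R0
Branch closes: c and ~c both at 0.
All branches of the tableau close; one closing branch shown above.

Unsatisfiable (every branch closes)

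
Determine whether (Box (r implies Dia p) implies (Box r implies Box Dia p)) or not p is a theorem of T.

Valid in T

Tableau for the negation not ((Box (r implies Dia p) implies (Box r implies Box Dia p)) or not p):
1. not ((Box (r implies Dia p) implies (Box r implies Box Dia p)) or not p), w0
2. not (Box (r implies Dia p) implies (Box r implies Box Dia p)), w0
3. p, w0
4. Box (r implies Dia p), w0
5. not (Box r implies Box Dia p), w0
6. Box r, w0
7. not Box Dia p, w0
8. r implies Dia p, w0
9. r, w0
10. Dia p, w0
11. not Dia p, w1
12. r implies Dia p, w1
13. r, w1
14. not p, w1
15. Dia p, w1
16. p, w2
17. r implies Dia p, w2
18. r, w2
19. Dia p, w2
20. p, w3
21. not p, w3
Accessibility: w0Rw0, w0Rw1, w0Rw2, w1Rw1, w1Rw3, w2Rw2, w3Rw3
Branch closes: p and not p both at w3.
All branches of the negation close; one closing branch shown above.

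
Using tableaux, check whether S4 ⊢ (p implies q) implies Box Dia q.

Tableau for the negation not ((p implies q) implies Box Dia q):
1. not ((p implies q) implies Box Dia q), 0
2. p implies q, 0
3. not Box Dia q, 0
4. q, 0
5. not Dia q, 1
6. not q, 1
Accessibility: 0R0, 0R1, 1R1
The negation has an open branch (countermodel exists).

Invalid (countermodel exists)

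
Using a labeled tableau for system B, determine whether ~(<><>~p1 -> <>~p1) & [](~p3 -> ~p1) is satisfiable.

Yes, satisfiable

1. ~(<><>~p1 -> <>~p1) & [](~p3 -> ~p1), w0
2. ~(<><>~p1 -> <>~p1), w0
3. [](~p3 -> ~p1), w0
4. <><>~p1, w0
5. ~<>~p1, w0
6. ~p3 -> ~p1, w0
7. p1, w0
8. p3, w0
9. <>~p1, w1
10. ~p3 -> ~p1, w1
11. p1, w1
12. p3, w1
13. ~p1, w2
Accessibility: w0Rw0, w0Rw1, w1Rw0, w1Rw1, w1Rw2, w2Rw1, w2Rw2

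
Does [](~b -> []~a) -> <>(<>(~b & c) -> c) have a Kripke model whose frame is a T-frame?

Satisfiable

1. [](~b -> []~a) -> <>(<>(~b & c) -> c), w0
2. <>(<>(~b & c) -> c), w0   [->-rule on 1 (branches; this branch)]
3. <>(~b & c) -> c, w1   [<>-rule on 2: fresh world w1, w0Rw1]
4. c, w1   [->-rule on 3 (branches; this branch)]
Accessibility: w0Rw0, w0Rw1, w1Rw1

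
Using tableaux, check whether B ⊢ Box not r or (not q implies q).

Tableau for the negation not (Box not r or (not q implies q)):
1. not (Box not r or (not q implies q)), 0
2. not Box not r, 0   [neg-or-rule on 1]
3. not (not q implies q), 0   [neg-or-rule on 1]
4. not q, 0   [neg-implies-rule on 3]
5. r, 1   [neg-Box-rule on 2: fresh world 1, 0R1]
Accessibility: 0R0, 0R1, 1R0, 1R1
The negation has an open branch (countermodel exists).

Invalid (countermodel exists)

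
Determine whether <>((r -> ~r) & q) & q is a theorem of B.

Tableau for the negation ~(<>((r -> ~r) & q) & q):
1. ~(<>((r -> ~r) & q) & q), 0
2. ~q, 0
Accessibility: 0R0
The negation has an open branch (countermodel exists).

Not valid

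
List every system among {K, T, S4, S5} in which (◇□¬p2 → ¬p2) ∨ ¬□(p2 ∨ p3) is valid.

S4-tableau for the negation ¬((◇□¬p2 → ¬p2) ∨ ¬□(p2 ∨ p3)):
1. ¬((◇□¬p2 → ¬p2) ∨ ¬□(p2 ∨ p3)), w0
2. ¬(◇□¬p2 → ¬p2), w0
3. □(p2 ∨ p3), w0
4. ◇□¬p2, w0
5. p2, w0
6. p2 ∨ p3, w0
7. p3, w0
8. □¬p2, w1
9. p2 ∨ p3, w1
10. ¬p2, w1
11. p3, w1
Accessibility: w0Rw0, w0Rw1, w1Rw1
Complete open branch: countermodel on an S4-frame, so not valid in S4, nor in K, T (the same frame is also a K-frame and a T-frame).
S5-tableau for the negation ¬((◇□¬p2 → ¬p2) ∨ ¬□(p2 ∨ p3)):
1. ¬((◇□¬p2 → ¬p2) ∨ ¬□(p2 ∨ p3)), w0
2. ¬(◇□¬p2 → ¬p2), w0
3. □(p2 ∨ p3), w0
4. ◇□¬p2, w0
5. p2, w0
6. p2 ∨ p3, w0
7. p3, w0
8. □¬p2, w1
9. p2 ∨ p3, w1
10. ¬p2, w0
Accessibility: w0Rw0, w0Rw1, w1Rw0, w1Rw1
Branch closes: p2 and ¬p2 both at w0.
Every branch closes (one shown): valid in S5.

S5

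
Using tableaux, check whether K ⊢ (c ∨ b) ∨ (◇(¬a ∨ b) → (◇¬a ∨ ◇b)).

Tableau for the negation ¬((c ∨ b) ∨ (◇(¬a ∨ b) → (◇¬a ∨ ◇b))):
1. ¬((c ∨ b) ∨ (◇(¬a ∨ b) → (◇¬a ∨ ◇b))), u
2. ¬(c ∨ b), u
3. ¬(◇(¬a ∨ b) → (◇¬a ∨ ◇b)), u
4. ¬c, u
5. ¬b, u
6. ◇(¬a ∨ b), u
7. ¬(◇¬a ∨ ◇b), u
8. ¬◇¬a, u
9. ¬◇b, u
10. ¬a ∨ b, v
11. a, v
12. ¬b, v
13. b, v
Accessibility: uRv
Branch closes: b and ¬b both at v.
All branches of the negation close; one closing branch shown above.

Valid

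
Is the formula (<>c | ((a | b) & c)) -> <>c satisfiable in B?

Satisfiable

1. (<>c | ((a | b) & c)) -> <>c, w0
2. <>c, w0
3. c, w1
Accessibility: w0Rw0, w0Rw1, w1Rw0, w1Rw1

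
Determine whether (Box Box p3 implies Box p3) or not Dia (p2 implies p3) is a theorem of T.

Tableau for the negation not ((Box Box p3 implies Box p3) or not Dia (p2 implies p3)):
1. not ((Box Box p3 implies Box p3) or not Dia (p2 implies p3)), u
2. not (Box Box p3 implies Box p3), u   [neg-or-rule on 1]
3. Dia (p2 implies p3), u   [neg-or-rule on 1]
4. Box Box p3, u   [neg-implies-rule on 2]
5. not Box p3, u   [neg-implies-rule on 2]
6. Box p3, u   [Box-rule on 4 via uRu]
7. p3, u   [Box-rule on 6 via uRu]
8. p2 implies p3, v   [Dia-rule on 3: fresh world v, uRv]
9. Box p3, v   [Box-rule on 4 via uRv]
10. p3, v   [Box-rule on 6 via uRv]
11. not p3, w   [neg-Box-rule on 5: fresh world w, uRw]
12. Box p3, w   [Box-rule on 4 via uRw]
13. p3, w   [Box-rule on 6 via uRw]
Accessibility: uRu, uRv, uRw, vRv, wRw
Branch closes: p3 and not p3 both at w.
All branches of the negation close; one closing branch shown above.

Yes, valid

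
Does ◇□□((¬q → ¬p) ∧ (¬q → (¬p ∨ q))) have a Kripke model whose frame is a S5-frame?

1. ◇□□((¬q → ¬p) ∧ (¬q → (¬p ∨ q))), u
2. □□((¬q → ¬p) ∧ (¬q → (¬p ∨ q))), v
3. □((¬q → ¬p) ∧ (¬q → (¬p ∨ q))), u
4. □((¬q → ¬p) ∧ (¬q → (¬p ∨ q))), v
5. (¬q → ¬p) ∧ (¬q → (¬p ∨ q)), u
6. ¬q → ¬p, u
7. ¬q → (¬p ∨ q), u
8. (¬q → ¬p) ∧ (¬q → (¬p ∨ q)), v
9. ¬q → ¬p, v
10. ¬q → (¬p ∨ q), v
11. ¬p, u
12. ¬p ∨ q, u
13. ¬p, v
14. ¬p ∨ q, v
15. q, u
16. q, v
Accessibility: uRu, uRv, vRu, vRv

Satisfiable (open branch found)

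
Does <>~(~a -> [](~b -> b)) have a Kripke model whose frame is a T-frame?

Satisfiable (open branch found)

1. <>~(~a -> [](~b -> b)), 0
2. ~(~a -> [](~b -> b)), 1
3. ~a, 1
4. ~[](~b -> b), 1
5. ~(~b -> b), 2
6. ~b, 2
Accessibility: 0R0, 0R1, 1R1, 1R2, 2R2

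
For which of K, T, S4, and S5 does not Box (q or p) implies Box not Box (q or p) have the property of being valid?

S4-tableau for the negation not (not Box (q or p) implies Box not Box (q or p)):
1. not (not Box (q or p) implies Box not Box (q or p)), u
2. not Box (q or p), u   [neg-implies-rule on 1]
3. not Box not Box (q or p), u   [neg-implies-rule on 1]
4. not (q or p), v   [neg-Box-rule on 2: fresh world v, uRv]
5. not q, v   [neg-or-rule on 4]
6. not p, v   [neg-or-rule on 4]
7. Box (q or p), w   [neg-Box-rule on 3: fresh world w, uRw]
8. q or p, w   [Box-rule on 7 via wRw]
9. p, w   [or-rule on 8 (branches; this branch)]
Accessibility: uRu, uRv, uRw, vRv, wRw
Complete open branch: countermodel on an S4-frame, so not valid in S4, nor in K, T (the same frame is also a K-frame and a T-frame).
S5-tableau for the negation not (not Box (q or p) implies Box not Box (q or p)):
1. not (not Box (q or p) implies Box not Box (q or p)), u
2. not Box (q or p), u   [neg-implies-rule on 1]
3. not Box not Box (q or p), u   [neg-implies-rule on 1]
4. not (q or p), v   [neg-Box-rule on 2: fresh world v, uRv]
5. not q, v   [neg-or-rule on 4]
6. not p, v   [neg-or-rule on 4]
7. Box (q or p), w   [neg-Box-rule on 3: fresh world w, uRw]
8. q or p, u   [Box-rule on 7 via wRu]
9. q or p, v   [Box-rule on 7 via wRv]
10. q or p, w   [Box-rule on 7 via wRw]
11. p, u   [or-rule on 8 (branches; this branch)]
12. p, v   [or-rule on 9 (branches; this branch)]
Accessibility: uRu, uRv, uRw, vRu, vRv, vRw, wRu, wRv, wRw
Branch closes: p and not p both at v.
Every branch closes (one shown): valid in S5.

S5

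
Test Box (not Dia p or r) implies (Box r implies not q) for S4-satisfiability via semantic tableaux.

1. Box (not Dia p or r) implies (Box r implies not q), w0
2. Box r implies not q, w0   [implies-rule on 1 (branches; this branch)]
3. not q, w0   [implies-rule on 2 (branches; this branch)]
Accessibility: w0Rw0

Satisfiable (open branch found)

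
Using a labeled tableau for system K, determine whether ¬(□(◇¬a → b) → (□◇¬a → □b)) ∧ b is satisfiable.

1. ¬(□(◇¬a → b) → (□◇¬a → □b)) ∧ b, u
2. ¬(□(◇¬a → b) → (□◇¬a → □b)), u
3. b, u
4. □(◇¬a → b), u
5. ¬(□◇¬a → □b), u
6. □◇¬a, u
7. ¬□b, u
8. ¬b, v
9. ◇¬a → b, v
10. ◇¬a, v
11. ¬◇¬a, v
12. ¬a, w
13. a, w
Accessibility: uRv, vRw
Branch closes: a and ¬a both at w.
(One branch shown.) All branches close.

Unsatisfiable (every branch closes)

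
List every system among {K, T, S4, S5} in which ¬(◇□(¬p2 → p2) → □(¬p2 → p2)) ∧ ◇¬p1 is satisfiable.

S5-tableau for the formula:
1. ¬(◇□(¬p2 → p2) → □(¬p2 → p2)) ∧ ◇¬p1, w0
2. ¬(◇□(¬p2 → p2) → □(¬p2 → p2)), w0   [∧-rule on 1]
3. ◇¬p1, w0   [∧-rule on 1]
4. ◇□(¬p2 → p2), w0   [¬→-rule on 2]
5. ¬□(¬p2 → p2), w0   [¬→-rule on 2]
6. ¬p1, w1   [◇-rule on 3: fresh world w1, w0Rw1]
7. □(¬p2 → p2), w2   [◇-rule on 4: fresh world w2, w0Rw2]
8. ¬p2 → p2, w0   [□-rule on 7 via w2Rw0]
9. ¬p2 → p2, w1   [□-rule on 7 via w2Rw1]
10. ¬p2 → p2, w2   [□-rule on 7 via w2Rw2]
11. p2, w0   [→-rule on 8 (branches; this branch)]
12. p2, w1   [→-rule on 9 (branches; this branch)]
13. p2, w2   [→-rule on 10 (branches; this branch)]
14. ¬(¬p2 → p2), w3   [¬□-rule on 5: fresh world w3, w0Rw3]
15. ¬p2, w3   [¬→-rule on 14]
16. ¬p2 → p2, w3   [□-rule on 7 via w2Rw3]
17. p2, w3   [→-rule on 16 (branches; this branch)]
Accessibility: w0Rw0, w0Rw1, w0Rw2, w0Rw3, w1Rw0, w1Rw1, w1Rw2, w1Rw3, w2Rw0, w2Rw1, w2Rw2, w2Rw3, w3Rw0, w3Rw1, w3Rw2, w3Rw3
Branch closes: p2 and ¬p2 both at w3.
Every branch closes (one shown): unsatisfiable in S5.
S4-tableau for the formula:
1. ¬(◇□(¬p2 → p2) → □(¬p2 → p2)) ∧ ◇¬p1, w0
2. ¬(◇□(¬p2 → p2) → □(¬p2 → p2)), w0   [∧-rule on 1]
3. ◇¬p1, w0   [∧-rule on 1]
4. ◇□(¬p2 → p2), w0   [¬→-rule on 2]
5. ¬□(¬p2 → p2), w0   [¬→-rule on 2]
6. ¬p1, w1   [◇-rule on 3: fresh world w1, w0Rw1]
7. □(¬p2 → p2), w2   [◇-rule on 4: fresh world w2, w0Rw2]
8. ¬p2 → p2, w2   [□-rule on 7 via w2Rw2]
9. p2, w2   [→-rule on 8 (branches; this branch)]
10. ¬(¬p2 → p2), w3   [¬□-rule on 5: fresh world w3, w0Rw3]
11. ¬p2, w3   [¬→-rule on 10]
Accessibility: w0Rw0, w0Rw1, w0Rw2, w0Rw3, w1Rw1, w2Rw2, w3Rw3
Complete open branch: satisfiable in S4, hence also in K, T (this S4-model is also a K-model and a T-model).

K, T, S4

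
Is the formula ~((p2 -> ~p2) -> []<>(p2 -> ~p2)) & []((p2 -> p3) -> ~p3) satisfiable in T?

1. ~((p2 -> ~p2) -> []<>(p2 -> ~p2)) & []((p2 -> p3) -> ~p3), w0
2. ~((p2 -> ~p2) -> []<>(p2 -> ~p2)), w0   [&-rule on 1]
3. []((p2 -> p3) -> ~p3), w0   [&-rule on 1]
4. p2 -> ~p2, w0   [~->-rule on 2]
5. ~[]<>(p2 -> ~p2), w0   [~->-rule on 2]
6. (p2 -> p3) -> ~p3, w0   [[]-rule on 3 via w0Rw0]
7. ~p2, w0   [->-rule on 4 (branches; this branch)]
8. ~p3, w0   [->-rule on 6 (branches; this branch)]
9. ~<>(p2 -> ~p2), w1   [~[]-rule on 5: fresh world w1, w0Rw1]
10. (p2 -> p3) -> ~p3, w1   [[]-rule on 3 via w0Rw1]
11. ~(p2 -> ~p2), w1   [~<>-rule on 9 via w1Rw1]
12. p2, w1   [~->-rule on 11]
13. ~p3, w1   [->-rule on 10 (branches; this branch)]
Accessibility: w0Rw0, w0Rw1, w1Rw1

Satisfiable (open branch found)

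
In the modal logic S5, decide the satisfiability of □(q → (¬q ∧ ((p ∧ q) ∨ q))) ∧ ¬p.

Satisfiable (open branch found)

1. □(q → (¬q ∧ ((p ∧ q) ∨ q))) ∧ ¬p, 0
2. □(q → (¬q ∧ ((p ∧ q) ∨ q))), 0   [∧-rule on 1]
3. ¬p, 0   [∧-rule on 1]
4. q → (¬q ∧ ((p ∧ q) ∨ q)), 0   [□-rule on 2 via 0R0]
5. ¬q, 0   [→-rule on 4 (branches; this branch)]
Accessibility: 0R0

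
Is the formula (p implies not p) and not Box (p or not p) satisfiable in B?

1. (p implies not p) and not Box (p or not p), 0
2. p implies not p, 0
3. not Box (p or not p), 0
4. not p, 0
5. not (p or not p), 1
6. not p, 1
7. p, 1
Accessibility: 0R0, 0R1, 1R0, 1R1
Branch closes: p and not p both at 1.
All branches of the tableau close; one closing branch shown above.

Unsatisfiable (every branch closes)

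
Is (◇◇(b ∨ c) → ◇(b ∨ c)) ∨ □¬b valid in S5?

Valid in S5

Tableau for the negation ¬((◇◇(b ∨ c) → ◇(b ∨ c)) ∨ □¬b):
1. ¬((◇◇(b ∨ c) → ◇(b ∨ c)) ∨ □¬b), w0
2. ¬(◇◇(b ∨ c) → ◇(b ∨ c)), w0
3. ¬□¬b, w0
4. ◇◇(b ∨ c), w0
5. ¬◇(b ∨ c), w0
6. ¬(b ∨ c), w0
7. ¬b, w0
8. ¬c, w0
9. b, w1
10. ¬(b ∨ c), w1
11. ¬b, w1
12. ¬c, w1
Accessibility: w0Rw0, w0Rw1, w1Rw0, w1Rw1
Branch closes: b and ¬b both at w1.
Every branch of the negation's tableau closes; the branch above is one of them.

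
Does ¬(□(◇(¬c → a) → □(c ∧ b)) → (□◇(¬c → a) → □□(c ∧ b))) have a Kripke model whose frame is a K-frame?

No, unsatisfiable

1. ¬(□(◇(¬c → a) → □(c ∧ b)) → (□◇(¬c → a) → □□(c ∧ b))), w0
2. □(◇(¬c → a) → □(c ∧ b)), w0
3. ¬(□◇(¬c → a) → □□(c ∧ b)), w0
4. □◇(¬c → a), w0
5. ¬□□(c ∧ b), w0
6. ¬□(c ∧ b), w1
7. ◇(¬c → a) → □(c ∧ b), w1
8. ◇(¬c → a), w1
9. ¬◇(¬c → a), w1
10. ¬(c ∧ b), w2
11. ¬(¬c → a), w2
12. ¬c, w2
13. ¬a, w2
14. ¬b, w2
15. ¬c → a, w3
16. ¬(¬c → a), w3
17. ¬c, w3
18. ¬a, w3
19. a, w3
Accessibility: w0Rw1, w1Rw2, w1Rw3
Branch closes: a and ¬a both at w3.
All branches of the tableau close; one closing branch shown above.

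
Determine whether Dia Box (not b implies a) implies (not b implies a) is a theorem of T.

Invalid (countermodel exists)

Tableau for the negation not (Dia Box (not b implies a) implies (not b implies a)):
1. not (Dia Box (not b implies a) implies (not b implies a)), 0
2. Dia Box (not b implies a), 0
3. not (not b implies a), 0
4. not b, 0
5. not a, 0
6. Box (not b implies a), 1
7. not b implies a, 1
8. a, 1
Accessibility: 0R0, 0R1, 1R1
The negation has an open branch (countermodel exists).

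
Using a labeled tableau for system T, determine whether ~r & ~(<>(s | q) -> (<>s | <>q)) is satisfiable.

Unsatisfiable

1. ~r & ~(<>(s | q) -> (<>s | <>q)), u
2. ~r, u   [&-rule on 1]
3. ~(<>(s | q) -> (<>s | <>q)), u   [&-rule on 1]
4. <>(s | q), u   [~->-rule on 3]
5. ~(<>s | <>q), u   [~->-rule on 3]
6. ~<>s, u   [~|-rule on 5]
7. ~<>q, u   [~|-rule on 5]
8. ~s, u   [~<>-rule on 6 via uRu]
9. ~q, u   [~<>-rule on 7 via uRu]
10. s | q, v   [<>-rule on 4: fresh world v, uRv]
11. ~s, v   [~<>-rule on 6 via uRv]
12. ~q, v   [~<>-rule on 7 via uRv]
13. q, v   [|-rule on 10 (branches; this branch)]
Accessibility: uRu, uRv, vRv
Branch closes: q and ~q both at v.
(One branch shown.) All branches close.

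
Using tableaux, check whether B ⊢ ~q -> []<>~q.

Tableau for the negation ~(~q -> []<>~q):
1. ~(~q -> []<>~q), 0
2. ~q, 0   [~->-rule on 1]
3. ~[]<>~q, 0   [~->-rule on 1]
4. ~<>~q, 1   [~[]-rule on 3: fresh world 1, 0R1]
5. q, 0   [~<>-rule on 4 via 1R0]
Accessibility: 0R0, 0R1, 1R0, 1R1
Branch closes: q and ~q both at 0.
Every branch of the negation's tableau closes; the branch above is one of them.

Valid in B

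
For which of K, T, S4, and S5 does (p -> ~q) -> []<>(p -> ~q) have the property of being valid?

S5-tableau for the negation ~((p -> ~q) -> []<>(p -> ~q)):
1. ~((p -> ~q) -> []<>(p -> ~q)), u
2. p -> ~q, u   [~->-rule on 1]
3. ~[]<>(p -> ~q), u   [~->-rule on 1]
4. ~q, u   [->-rule on 2 (branches; this branch)]
5. ~<>(p -> ~q), v   [~[]-rule on 3: fresh world v, uRv]
6. ~(p -> ~q), u   [~<>-rule on 5 via vRu]
7. p, u   [~->-rule on 6]
8. q, u   [~->-rule on 6]
Accessibility: uRu, uRv, vRu, vRv
Branch closes: q and ~q both at u.
Every branch closes (one shown): valid in S5.
S4-tableau for the negation ~((p -> ~q) -> []<>(p -> ~q)):
1. ~((p -> ~q) -> []<>(p -> ~q)), u
2. p -> ~q, u   [~->-rule on 1]
3. ~[]<>(p -> ~q), u   [~->-rule on 1]
4. ~q, u   [->-rule on 2 (branches; this branch)]
5. ~<>(p -> ~q), v   [~[]-rule on 3: fresh world v, uRv]
6. ~(p -> ~q), v   [~<>-rule on 5 via vRv]
7. p, v   [~->-rule on 6]
8. q, v   [~->-rule on 6]
Accessibility: uRu, uRv, vRv
Complete open branch: countermodel on an S4-frame, so not valid in S4, nor in K, T (the same frame is also a K-frame and a T-frame).

S5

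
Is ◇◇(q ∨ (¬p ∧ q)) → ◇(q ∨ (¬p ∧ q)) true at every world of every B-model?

Tableau for the negation ¬(◇◇(q ∨ (¬p ∧ q)) → ◇(q ∨ (¬p ∧ q))):
1. ¬(◇◇(q ∨ (¬p ∧ q)) → ◇(q ∨ (¬p ∧ q))), u
2. ◇◇(q ∨ (¬p ∧ q)), u
3. ¬◇(q ∨ (¬p ∧ q)), u
4. ¬(q ∨ (¬p ∧ q)), u
5. ¬q, u
6. ¬(¬p ∧ q), u
7. ◇(q ∨ (¬p ∧ q)), v
8. ¬(q ∨ (¬p ∧ q)), v
9. ¬q, v
10. ¬(¬p ∧ q), v
11. q ∨ (¬p ∧ q), w
12. ¬p ∧ q, w
13. ¬p, w
14. q, w
Accessibility: uRu, uRv, vRu, vRv, vRw, wRv, wRw
The negation has an open branch (countermodel exists).

Invalid (countermodel exists)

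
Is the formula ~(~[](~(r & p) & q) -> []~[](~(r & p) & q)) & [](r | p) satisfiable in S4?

Satisfiable

1. ~(~[](~(r & p) & q) -> []~[](~(r & p) & q)) & [](r | p), 0
2. ~(~[](~(r & p) & q) -> []~[](~(r & p) & q)), 0
3. [](r | p), 0
4. ~[](~(r & p) & q), 0
5. ~[]~[](~(r & p) & q), 0
6. r | p, 0
7. p, 0
8. ~(~(r & p) & q), 1
9. r | p, 1
10. ~q, 1
11. p, 1
12. [](~(r & p) & q), 2
13. r | p, 2
14. ~(r & p) & q, 2
15. ~(r & p), 2
16. q, 2
17. p, 2
18. ~r, 2
Accessibility: 0R0, 0R1, 0R2, 1R1, 2R2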